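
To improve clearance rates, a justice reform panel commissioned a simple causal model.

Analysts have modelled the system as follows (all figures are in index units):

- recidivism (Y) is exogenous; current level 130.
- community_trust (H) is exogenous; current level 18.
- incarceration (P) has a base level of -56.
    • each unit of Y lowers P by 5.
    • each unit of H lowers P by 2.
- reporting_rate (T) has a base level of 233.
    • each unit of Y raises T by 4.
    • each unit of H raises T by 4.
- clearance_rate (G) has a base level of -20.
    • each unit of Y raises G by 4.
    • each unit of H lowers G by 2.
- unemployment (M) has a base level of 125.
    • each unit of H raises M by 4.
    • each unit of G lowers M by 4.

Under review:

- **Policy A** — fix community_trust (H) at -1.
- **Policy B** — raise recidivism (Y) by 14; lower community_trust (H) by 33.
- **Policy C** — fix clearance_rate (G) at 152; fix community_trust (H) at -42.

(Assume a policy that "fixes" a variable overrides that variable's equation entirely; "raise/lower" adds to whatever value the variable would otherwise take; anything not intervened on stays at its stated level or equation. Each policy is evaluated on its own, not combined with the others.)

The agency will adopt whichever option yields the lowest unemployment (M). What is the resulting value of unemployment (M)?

Policy A (H := -1):
  Y = 130
  H = -1
  G = -20 + 4·130 − 2·(-1) = 502
  M = 125 + 4·(-1) − 4·502 = -1887
Policy B (Y + 14, H − 33):
  Y = 130 + 14 = 144
  H = 18 − 33 = -15
  G = -20 + 4·144 − 2·(-15) = 586
  M = 125 + 4·(-15) − 4·586 = -2279
Policy C (G := 152, H := -42):
  Y = 130
  H = -42
  G = 152
  M = 125 + 4·(-42) − 4·152 = -651
Comparing — Policy A: M=-1887, Policy B: M=-2279, Policy C: M=-651. Lowest is -2279 (Policy B).

-2279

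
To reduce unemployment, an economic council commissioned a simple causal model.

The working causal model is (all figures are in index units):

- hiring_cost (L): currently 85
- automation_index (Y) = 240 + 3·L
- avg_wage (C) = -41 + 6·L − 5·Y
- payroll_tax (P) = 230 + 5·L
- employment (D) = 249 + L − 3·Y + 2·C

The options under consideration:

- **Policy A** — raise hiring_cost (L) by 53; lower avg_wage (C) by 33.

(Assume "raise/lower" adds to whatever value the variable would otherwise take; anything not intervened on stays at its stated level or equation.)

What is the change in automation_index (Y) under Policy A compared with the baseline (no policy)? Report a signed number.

Baseline:
  L = 85
  Y = 240 + 3·85 = 495
Policy A (L + 53, C − 33):
  L = 85 + 53 = 138
  Y = 240 + 3·138 = 654
Change in Y: 654 − 495 = 159

159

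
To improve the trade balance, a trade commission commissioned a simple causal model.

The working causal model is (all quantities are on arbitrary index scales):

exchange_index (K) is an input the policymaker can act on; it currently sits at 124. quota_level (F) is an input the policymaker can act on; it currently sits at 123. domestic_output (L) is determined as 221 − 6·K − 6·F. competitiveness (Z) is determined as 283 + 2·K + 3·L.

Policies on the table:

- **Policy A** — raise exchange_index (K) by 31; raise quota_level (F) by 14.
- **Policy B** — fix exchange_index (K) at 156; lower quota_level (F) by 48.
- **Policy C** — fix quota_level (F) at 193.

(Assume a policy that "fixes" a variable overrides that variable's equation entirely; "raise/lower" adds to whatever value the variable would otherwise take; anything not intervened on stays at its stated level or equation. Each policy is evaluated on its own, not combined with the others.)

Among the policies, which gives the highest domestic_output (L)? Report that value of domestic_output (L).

-1165

Policy A (K + 31, F + 14):
  K = 124 + 31 = 155
  F = 123 + 14 = 137
  L = 221 − 6·155 − 6·137 = -1531
Policy B (K := 156, F − 48):
  K = 156
  F = 123 − 48 = 75
  L = 221 − 6·156 − 6·75 = -1165
Policy C (F := 193):
  K = 124
  F = 193
  L = 221 − 6·124 − 6·193 = -1681
Comparing — Policy A: L=-1531, Policy B: L=-1165, Policy C: L=-1681. Highest is -1165 (Policy B).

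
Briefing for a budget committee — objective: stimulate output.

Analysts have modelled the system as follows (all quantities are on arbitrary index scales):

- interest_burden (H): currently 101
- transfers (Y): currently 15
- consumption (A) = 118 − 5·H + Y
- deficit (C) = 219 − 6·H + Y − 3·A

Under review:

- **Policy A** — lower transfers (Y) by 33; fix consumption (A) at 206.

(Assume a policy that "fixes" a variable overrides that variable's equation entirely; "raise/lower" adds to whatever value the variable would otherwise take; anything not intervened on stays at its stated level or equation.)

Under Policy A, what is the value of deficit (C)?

Policy A (Y − 33, A := 206):
  H = 101
  Y = 15 − 33 = -18
  A = 206
  C = 219 − 6·101 + (-18) − 3·206 = -1023

-1023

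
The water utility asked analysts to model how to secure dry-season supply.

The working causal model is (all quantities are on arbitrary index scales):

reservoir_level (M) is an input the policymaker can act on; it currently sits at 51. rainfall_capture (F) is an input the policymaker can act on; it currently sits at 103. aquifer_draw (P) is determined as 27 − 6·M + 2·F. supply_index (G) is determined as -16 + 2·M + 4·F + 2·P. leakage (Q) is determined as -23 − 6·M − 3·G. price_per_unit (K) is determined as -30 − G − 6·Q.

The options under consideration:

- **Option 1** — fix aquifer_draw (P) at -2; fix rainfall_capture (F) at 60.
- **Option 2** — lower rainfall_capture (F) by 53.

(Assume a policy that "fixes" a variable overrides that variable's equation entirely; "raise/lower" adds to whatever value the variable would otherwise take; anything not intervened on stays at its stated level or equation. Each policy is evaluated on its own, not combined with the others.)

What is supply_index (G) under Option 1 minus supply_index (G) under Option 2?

Option 1 (P := -2, F := 60):
  M = 51
  F = 60
  P = -2
  G = -16 + 2·51 + 4·60 + 2·(-2) = 322
Option 2 (F − 53):
  M = 51
  F = 103 − 53 = 50
  P = 27 − 6·51 + 2·50 = -179
  G = -16 + 2·51 + 4·50 + 2·(-179) = -72
G: 322 − (-72) = 394

394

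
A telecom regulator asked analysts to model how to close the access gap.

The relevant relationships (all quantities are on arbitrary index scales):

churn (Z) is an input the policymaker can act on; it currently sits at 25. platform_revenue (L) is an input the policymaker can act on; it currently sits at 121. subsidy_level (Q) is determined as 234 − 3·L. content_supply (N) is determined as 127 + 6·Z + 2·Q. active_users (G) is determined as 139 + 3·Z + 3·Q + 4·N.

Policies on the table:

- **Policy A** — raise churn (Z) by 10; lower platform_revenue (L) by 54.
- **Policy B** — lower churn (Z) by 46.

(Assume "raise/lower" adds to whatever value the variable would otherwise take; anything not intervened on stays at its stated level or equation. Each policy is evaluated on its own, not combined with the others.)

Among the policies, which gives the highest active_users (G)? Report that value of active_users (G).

Policy A (Z + 10, L − 54):
  Z = 25 + 10 = 35
  L = 121 − 54 = 67
  Q = 234 − 3·67 = 33
  N = 127 + 6·35 + 2·33 = 403
  G = 139 + 3·35 + 3·33 + 4·403 = 1955
Policy B (Z − 46):
  Z = 25 − 46 = -21
  L = 121
  Q = 234 − 3·121 = -129
  N = 127 + 6·(-21) + 2·(-129) = -257
  G = 139 + 3·(-21) + 3·(-129) + 4·(-257) = -1339
Comparing — Policy A: G=1955, Policy B: G=-1339. Highest is 1955 (Policy A).

1955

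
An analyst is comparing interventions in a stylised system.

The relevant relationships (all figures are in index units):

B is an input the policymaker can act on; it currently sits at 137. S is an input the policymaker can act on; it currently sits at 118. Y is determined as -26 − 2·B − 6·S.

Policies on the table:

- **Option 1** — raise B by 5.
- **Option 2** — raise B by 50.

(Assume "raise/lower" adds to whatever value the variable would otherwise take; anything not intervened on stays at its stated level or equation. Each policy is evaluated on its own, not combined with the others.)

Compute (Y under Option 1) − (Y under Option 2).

Option 1 (B + 5):
  B = 137 + 5 = 142
  S = 118
  Y = -26 − 2·142 − 6·118 = -1018
Option 2 (B + 50):
  B = 137 + 50 = 187
  S = 118
  Y = -26 − 2·187 − 6·118 = -1108
Y: -1018 − (-1108) = 90

90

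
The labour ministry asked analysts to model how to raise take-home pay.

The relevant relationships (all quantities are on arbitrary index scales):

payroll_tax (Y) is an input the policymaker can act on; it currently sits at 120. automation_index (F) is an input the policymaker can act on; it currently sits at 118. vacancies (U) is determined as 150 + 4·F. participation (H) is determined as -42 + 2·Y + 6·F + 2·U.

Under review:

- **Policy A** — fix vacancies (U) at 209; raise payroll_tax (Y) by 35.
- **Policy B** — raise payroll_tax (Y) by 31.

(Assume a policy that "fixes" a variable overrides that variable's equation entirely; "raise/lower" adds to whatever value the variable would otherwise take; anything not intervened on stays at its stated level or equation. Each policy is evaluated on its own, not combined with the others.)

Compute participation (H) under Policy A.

Policy A (U := 209, Y + 35):
  Y = 120 + 35 = 155
  F = 118
  U = 209
  H = -42 + 2·155 + 6·118 + 2·209 = 1394

1394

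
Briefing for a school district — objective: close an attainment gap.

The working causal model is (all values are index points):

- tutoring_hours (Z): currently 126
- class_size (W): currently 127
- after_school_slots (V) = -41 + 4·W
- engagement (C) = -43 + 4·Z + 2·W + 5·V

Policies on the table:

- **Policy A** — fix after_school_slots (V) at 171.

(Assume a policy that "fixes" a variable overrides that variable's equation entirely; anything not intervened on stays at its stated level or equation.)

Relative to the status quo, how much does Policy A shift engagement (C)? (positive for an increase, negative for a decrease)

Baseline:
  Z = 126
  W = 127
  V = -41 + 4·127 = 467
  C = -43 + 4·126 + 2·127 + 5·467 = 3050
Policy A (V := 171):
  Z = 126
  W = 127
  V = 171
  C = -43 + 4·126 + 2·127 + 5·171 = 1570
Change in C: 1570 − 3050 = -1480

-1480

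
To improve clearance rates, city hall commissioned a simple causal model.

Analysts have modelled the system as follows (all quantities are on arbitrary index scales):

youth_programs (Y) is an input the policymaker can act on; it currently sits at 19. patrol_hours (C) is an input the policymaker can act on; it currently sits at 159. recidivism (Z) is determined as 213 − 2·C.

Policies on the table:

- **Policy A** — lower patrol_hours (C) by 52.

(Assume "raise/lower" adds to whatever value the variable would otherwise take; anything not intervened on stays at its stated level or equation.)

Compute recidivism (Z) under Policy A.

-1

Policy A (C − 52):
  C = 159 − 52 = 107
  Z = 213 − 2·107 = -1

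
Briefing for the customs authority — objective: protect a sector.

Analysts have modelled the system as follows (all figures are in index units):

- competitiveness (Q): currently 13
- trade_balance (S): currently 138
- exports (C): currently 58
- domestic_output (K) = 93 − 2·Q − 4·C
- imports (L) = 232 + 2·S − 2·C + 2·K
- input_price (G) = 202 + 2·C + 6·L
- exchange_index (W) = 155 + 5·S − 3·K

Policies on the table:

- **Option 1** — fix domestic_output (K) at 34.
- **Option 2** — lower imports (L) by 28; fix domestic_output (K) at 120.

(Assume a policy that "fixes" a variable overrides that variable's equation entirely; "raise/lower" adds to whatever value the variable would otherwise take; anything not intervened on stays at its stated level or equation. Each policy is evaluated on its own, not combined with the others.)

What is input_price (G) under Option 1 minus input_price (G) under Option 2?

Option 1 (K := 34):
  Q = 13
  S = 138
  C = 58
  K = 34
  L = 232 + 2·138 − 2·58 + 2·34 = 460
  G = 202 + 2·58 + 6·460 = 3078
Option 2 (L − 28, K := 120):
  Q = 13
  S = 138
  C = 58
  K = 120
  L = 232 + 2·138 − 2·58 + 2·120 (−28 from intervention) = 604
  G = 202 + 2·58 + 6·604 = 3942
G: 3078 − 3942 = -864

-864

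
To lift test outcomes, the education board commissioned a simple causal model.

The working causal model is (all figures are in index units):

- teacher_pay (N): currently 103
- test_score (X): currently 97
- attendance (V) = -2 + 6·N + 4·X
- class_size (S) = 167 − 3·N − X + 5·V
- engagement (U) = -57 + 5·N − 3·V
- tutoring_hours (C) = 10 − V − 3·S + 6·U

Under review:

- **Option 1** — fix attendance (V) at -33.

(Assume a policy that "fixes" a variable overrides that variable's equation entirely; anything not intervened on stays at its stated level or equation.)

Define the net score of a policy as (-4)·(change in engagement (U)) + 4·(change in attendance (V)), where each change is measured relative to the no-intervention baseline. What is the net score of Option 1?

Baseline:
  N = 103
  X = 97
  V = -2 + 6·103 + 4·97 = 1004
  U = -57 + 5·103 − 3·1004 = -2554
Option 1 (V := -33):
  N = 103
  X = 97
  V = -33
  U = -57 + 5·103 − 3·(-33) = 557
ΔU = 557 − (-2554) = 3111; ΔV = -33 − 1004 = -1037
Score = (-4)·3111 + 4·(-1037) = -16592

-16592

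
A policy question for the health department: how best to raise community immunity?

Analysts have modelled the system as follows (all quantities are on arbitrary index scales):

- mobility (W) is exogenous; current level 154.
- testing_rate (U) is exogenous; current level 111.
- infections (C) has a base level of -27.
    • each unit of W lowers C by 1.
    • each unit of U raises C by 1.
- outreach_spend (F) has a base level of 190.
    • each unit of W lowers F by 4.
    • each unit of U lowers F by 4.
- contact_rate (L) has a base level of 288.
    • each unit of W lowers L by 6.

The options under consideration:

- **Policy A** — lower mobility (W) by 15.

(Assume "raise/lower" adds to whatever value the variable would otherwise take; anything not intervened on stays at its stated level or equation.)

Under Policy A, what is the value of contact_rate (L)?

Policy A (W − 15):
  W = 154 − 15 = 139
  L = 288 − 6·139 = -546

-546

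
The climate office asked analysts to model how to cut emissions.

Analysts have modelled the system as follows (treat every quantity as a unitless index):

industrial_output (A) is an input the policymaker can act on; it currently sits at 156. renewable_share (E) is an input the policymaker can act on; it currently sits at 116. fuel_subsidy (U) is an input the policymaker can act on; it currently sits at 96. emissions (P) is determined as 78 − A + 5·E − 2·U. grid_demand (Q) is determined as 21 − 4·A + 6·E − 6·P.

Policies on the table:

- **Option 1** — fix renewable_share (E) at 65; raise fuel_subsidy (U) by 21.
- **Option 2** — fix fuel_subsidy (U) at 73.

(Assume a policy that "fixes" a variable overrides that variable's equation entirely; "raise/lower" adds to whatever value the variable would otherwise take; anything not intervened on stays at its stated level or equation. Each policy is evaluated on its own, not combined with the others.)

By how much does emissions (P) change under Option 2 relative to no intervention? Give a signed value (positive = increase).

Baseline:
  A = 156
  E = 116
  U = 96
  P = 78 − 156 + 5·116 − 2·96 = 310
Option 2 (U := 73):
  A = 156
  E = 116
  U = 73
  P = 78 − 156 + 5·116 − 2·73 = 356
Change in P: 356 − 310 = 46

46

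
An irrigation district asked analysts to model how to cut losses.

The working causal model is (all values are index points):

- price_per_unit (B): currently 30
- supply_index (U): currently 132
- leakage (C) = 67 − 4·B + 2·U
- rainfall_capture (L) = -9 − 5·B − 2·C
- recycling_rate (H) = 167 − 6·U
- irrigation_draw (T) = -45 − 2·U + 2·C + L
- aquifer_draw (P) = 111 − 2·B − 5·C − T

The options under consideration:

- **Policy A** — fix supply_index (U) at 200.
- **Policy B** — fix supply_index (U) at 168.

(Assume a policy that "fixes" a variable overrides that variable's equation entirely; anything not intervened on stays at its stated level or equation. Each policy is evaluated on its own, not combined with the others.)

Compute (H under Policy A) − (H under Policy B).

Policy A (U := 200):
  U = 200
  H = 167 − 6·200 = -1033
Policy B (U := 168):
  U = 168
  H = 167 − 6·168 = -841
H: -1033 − (-841) = -192

-192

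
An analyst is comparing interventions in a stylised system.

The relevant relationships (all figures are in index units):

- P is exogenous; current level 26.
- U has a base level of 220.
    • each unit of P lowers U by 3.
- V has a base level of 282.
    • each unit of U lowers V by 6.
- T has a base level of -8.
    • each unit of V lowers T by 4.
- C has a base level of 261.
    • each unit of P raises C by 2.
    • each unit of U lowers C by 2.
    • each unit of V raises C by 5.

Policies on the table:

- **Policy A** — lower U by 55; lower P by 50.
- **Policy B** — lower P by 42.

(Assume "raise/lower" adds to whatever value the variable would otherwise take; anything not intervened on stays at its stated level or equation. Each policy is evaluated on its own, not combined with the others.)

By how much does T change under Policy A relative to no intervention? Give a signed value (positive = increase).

Baseline:
  P = 26
  U = 220 − 3·26 = 142
  V = 282 − 6·142 = -570
  T = -8 − 4·(-570) = 2272
Policy A (U − 55, P − 50):
  P = 26 − 50 = -24
  U = 220 − 3·(-24) (−55 from intervention) = 237
  V = 282 − 6·237 = -1140
  T = -8 − 4·(-1140) = 4552
Change in T: 4552 − 2272 = 2280

2280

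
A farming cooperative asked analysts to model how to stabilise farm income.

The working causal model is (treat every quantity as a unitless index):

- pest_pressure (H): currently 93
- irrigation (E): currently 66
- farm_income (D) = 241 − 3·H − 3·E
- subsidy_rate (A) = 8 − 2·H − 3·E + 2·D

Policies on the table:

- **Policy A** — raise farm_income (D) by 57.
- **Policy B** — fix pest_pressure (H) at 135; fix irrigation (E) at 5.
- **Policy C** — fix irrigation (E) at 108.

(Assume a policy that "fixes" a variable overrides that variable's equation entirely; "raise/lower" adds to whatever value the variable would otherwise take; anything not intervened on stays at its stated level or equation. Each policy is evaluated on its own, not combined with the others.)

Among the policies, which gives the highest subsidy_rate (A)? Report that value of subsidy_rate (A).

-635

Policy A (D + 57):
  H = 93
  E = 66
  D = 241 − 3·93 − 3·66 (+57 from intervention) = -179
  A = 8 − 2·93 − 3·66 + 2·(-179) = -734
Policy B (H := 135, E := 5):
  H = 135
  E = 5
  D = 241 − 3·135 − 3·5 = -179
  A = 8 − 2·135 − 3·5 + 2·(-179) = -635
Policy C (E := 108):
  H = 93
  E = 108
  D = 241 − 3·93 − 3·108 = -362
  A = 8 − 2·93 − 3·108 + 2·(-362) = -1226
Comparing — Policy A: A=-734, Policy B: A=-635, Policy C: A=-1226. Highest is -635 (Policy B).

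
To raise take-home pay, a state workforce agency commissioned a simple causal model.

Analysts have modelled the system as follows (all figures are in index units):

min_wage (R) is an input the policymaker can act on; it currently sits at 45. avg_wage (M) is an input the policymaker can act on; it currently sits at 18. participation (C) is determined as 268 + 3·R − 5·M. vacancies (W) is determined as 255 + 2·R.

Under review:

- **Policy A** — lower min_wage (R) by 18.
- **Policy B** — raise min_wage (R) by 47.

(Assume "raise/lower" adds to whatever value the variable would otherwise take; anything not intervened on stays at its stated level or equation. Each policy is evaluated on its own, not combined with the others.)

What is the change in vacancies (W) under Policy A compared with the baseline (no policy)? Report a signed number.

Baseline:
  R = 45
  W = 255 + 2·45 = 345
Policy A (R − 18):
  R = 45 − 18 = 27
  W = 255 + 2·27 = 309
Change in W: 309 − 345 = -36

-36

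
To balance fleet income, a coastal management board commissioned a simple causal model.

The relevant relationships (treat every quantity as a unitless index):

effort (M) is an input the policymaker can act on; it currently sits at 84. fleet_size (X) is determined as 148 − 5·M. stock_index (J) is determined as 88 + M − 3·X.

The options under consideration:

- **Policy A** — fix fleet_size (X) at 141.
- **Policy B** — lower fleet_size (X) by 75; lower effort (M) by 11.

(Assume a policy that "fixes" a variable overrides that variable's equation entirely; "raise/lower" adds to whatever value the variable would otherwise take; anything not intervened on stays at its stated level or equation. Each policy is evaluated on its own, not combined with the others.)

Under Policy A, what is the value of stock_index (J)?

-251

Policy A (X := 141):
  M = 84
  X = 141
  J = 88 + 84 − 3·141 = -251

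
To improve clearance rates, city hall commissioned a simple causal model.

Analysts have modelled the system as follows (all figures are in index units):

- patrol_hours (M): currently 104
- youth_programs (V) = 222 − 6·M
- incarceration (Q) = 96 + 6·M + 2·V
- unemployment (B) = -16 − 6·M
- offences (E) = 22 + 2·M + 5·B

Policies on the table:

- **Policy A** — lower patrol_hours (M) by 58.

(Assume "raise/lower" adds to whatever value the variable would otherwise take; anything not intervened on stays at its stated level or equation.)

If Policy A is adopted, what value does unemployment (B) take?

-292

Policy A (M − 58):
  M = 104 − 58 = 46
  B = -16 − 6·46 = -292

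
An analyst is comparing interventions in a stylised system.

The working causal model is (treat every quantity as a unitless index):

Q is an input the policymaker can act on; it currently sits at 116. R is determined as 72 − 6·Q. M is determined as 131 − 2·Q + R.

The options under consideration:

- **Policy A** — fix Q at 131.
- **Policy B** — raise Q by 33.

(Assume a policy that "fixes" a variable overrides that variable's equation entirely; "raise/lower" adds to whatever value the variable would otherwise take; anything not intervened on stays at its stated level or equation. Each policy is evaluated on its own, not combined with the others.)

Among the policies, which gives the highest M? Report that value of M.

Policy A (Q := 131):
  Q = 131
  R = 72 − 6·131 = -714
  M = 131 − 2·131 + (-714) = -845
Policy B (Q + 33):
  Q = 116 + 33 = 149
  R = 72 − 6·149 = -822
  M = 131 − 2·149 + (-822) = -989
Comparing — Policy A: M=-845, Policy B: M=-989. Highest is -845 (Policy A).

-845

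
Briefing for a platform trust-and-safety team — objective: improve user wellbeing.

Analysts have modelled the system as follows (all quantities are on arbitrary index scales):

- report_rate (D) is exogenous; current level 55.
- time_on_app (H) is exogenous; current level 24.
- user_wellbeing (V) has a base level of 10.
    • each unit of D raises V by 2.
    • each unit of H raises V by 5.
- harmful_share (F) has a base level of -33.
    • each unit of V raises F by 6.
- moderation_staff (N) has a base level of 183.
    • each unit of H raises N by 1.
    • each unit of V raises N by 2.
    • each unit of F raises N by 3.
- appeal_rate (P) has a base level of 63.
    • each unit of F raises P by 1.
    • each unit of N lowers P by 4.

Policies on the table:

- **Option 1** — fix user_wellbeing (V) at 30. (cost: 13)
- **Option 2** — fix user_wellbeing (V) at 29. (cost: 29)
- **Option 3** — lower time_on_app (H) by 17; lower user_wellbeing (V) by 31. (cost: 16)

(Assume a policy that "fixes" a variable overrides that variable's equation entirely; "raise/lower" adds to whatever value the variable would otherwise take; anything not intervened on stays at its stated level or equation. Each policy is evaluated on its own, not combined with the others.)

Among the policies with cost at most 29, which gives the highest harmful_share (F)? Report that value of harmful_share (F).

711

Option 1 (V := 30):
  D = 55
  H = 24
  V = 30
  F = -33 + 6·30 = 147
Option 2 (V := 29):
  D = 55
  H = 24
  V = 29
  F = -33 + 6·29 = 141
Option 3 (H − 17, V − 31):
  D = 55
  H = 24 − 17 = 7
  V = 10 + 2·55 + 5·7 (−31 from intervention) = 124
  F = -33 + 6·124 = 711
Comparing — Option 1: F=147, Option 2: F=141, Option 3: F=711. Highest is 711 (Option 3).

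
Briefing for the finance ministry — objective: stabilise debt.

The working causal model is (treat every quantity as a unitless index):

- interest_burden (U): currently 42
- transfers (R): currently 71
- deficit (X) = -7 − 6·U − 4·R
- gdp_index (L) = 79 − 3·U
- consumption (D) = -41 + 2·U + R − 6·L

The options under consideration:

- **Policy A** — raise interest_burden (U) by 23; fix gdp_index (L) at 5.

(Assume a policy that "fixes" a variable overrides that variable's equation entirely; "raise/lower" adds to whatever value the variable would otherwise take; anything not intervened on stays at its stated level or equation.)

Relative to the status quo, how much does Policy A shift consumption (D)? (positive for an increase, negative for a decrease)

Baseline:
  U = 42
  R = 71
  L = 79 − 3·42 = -47
  D = -41 + 2·42 + 71 − 6·(-47) = 396
Policy A (U + 23, L := 5):
  U = 42 + 23 = 65
  R = 71
  L = 5
  D = -41 + 2·65 + 71 − 6·5 = 130
Change in D: 130 − 396 = -266

-266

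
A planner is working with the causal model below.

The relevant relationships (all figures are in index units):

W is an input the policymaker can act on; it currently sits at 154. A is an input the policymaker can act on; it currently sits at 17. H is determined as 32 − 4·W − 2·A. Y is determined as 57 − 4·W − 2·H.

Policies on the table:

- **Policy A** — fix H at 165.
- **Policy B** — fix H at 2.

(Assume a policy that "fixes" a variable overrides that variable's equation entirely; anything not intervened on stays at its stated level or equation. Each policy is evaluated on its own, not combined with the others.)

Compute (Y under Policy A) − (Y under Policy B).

-326

Policy A (H := 165):
  W = 154
  A = 17
  H = 165
  Y = 57 − 4·154 − 2·165 = -889
Policy B (H := 2):
  W = 154
  A = 17
  H = 2
  Y = 57 − 4·154 − 2·2 = -563
Y: -889 − (-563) = -326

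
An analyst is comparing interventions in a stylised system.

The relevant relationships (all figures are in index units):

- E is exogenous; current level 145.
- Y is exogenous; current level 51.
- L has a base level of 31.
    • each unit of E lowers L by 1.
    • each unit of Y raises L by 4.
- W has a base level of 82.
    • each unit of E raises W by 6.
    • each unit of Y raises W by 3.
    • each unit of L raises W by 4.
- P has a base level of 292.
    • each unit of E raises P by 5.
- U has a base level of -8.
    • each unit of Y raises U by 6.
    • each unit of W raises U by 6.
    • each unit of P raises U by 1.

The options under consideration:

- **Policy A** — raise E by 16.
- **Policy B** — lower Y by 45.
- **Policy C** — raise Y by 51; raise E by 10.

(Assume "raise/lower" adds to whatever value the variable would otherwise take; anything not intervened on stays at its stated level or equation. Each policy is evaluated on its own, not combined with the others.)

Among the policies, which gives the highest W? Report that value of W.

2454

Policy A (E + 16):
  E = 145 + 16 = 161
  Y = 51
  L = 31 − 161 + 4·51 = 74
  W = 82 + 6·161 + 3·51 + 4·74 = 1497
Policy B (Y − 45):
  E = 145
  Y = 51 − 45 = 6
  L = 31 − 145 + 4·6 = -90
  W = 82 + 6·145 + 3·6 + 4·(-90) = 610
Policy C (Y + 51, E + 10):
  E = 145 + 10 = 155
  Y = 51 + 51 = 102
  L = 31 − 155 + 4·102 = 284
  W = 82 + 6·155 + 3·102 + 4·284 = 2454
Comparing — Policy A: W=1497, Policy B: W=610, Policy C: W=2454. Highest is 2454 (Policy C).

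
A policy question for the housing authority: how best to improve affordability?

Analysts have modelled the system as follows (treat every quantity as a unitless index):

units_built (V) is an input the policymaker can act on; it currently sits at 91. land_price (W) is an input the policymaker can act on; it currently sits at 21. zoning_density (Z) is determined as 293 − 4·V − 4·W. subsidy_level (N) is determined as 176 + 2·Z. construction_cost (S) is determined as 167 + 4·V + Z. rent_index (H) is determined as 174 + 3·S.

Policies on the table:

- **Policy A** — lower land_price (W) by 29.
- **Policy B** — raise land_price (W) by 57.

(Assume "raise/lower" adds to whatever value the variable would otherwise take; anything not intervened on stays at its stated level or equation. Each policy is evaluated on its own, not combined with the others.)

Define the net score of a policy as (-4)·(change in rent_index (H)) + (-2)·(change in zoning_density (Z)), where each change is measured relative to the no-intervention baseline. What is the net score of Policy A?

-1624

Baseline:
  V = 91
  W = 21
  Z = 293 − 4·91 − 4·21 = -155
  S = 167 + 4·91 + (-155) = 376
  H = 174 + 3·376 = 1302
Policy A (W − 29):
  V = 91
  W = 21 − 29 = -8
  Z = 293 − 4·91 − 4·(-8) = -39
  S = 167 + 4·91 + (-39) = 492
  H = 174 + 3·492 = 1650
ΔH = 1650 − 1302 = 348; ΔZ = -39 − (-155) = 116
Score = (-4)·348 + (-2)·116 = -1624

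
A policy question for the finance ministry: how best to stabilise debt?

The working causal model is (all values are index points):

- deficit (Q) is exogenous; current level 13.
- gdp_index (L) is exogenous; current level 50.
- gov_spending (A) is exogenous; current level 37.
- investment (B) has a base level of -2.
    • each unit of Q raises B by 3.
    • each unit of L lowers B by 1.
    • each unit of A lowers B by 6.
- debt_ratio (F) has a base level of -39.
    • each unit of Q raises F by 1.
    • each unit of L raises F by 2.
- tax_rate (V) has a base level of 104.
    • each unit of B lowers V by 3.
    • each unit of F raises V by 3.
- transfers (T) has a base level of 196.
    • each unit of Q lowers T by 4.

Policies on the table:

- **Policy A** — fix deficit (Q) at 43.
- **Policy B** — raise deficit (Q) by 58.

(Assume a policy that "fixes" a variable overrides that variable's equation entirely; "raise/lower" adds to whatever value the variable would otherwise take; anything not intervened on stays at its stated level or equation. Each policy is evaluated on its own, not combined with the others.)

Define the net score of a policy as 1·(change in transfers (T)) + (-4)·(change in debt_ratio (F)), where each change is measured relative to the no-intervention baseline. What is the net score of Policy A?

-240

Baseline:
  Q = 13
  L = 50
  F = -39 + 13 + 2·50 = 74
  T = 196 − 4·13 = 144
Policy A (Q := 43):
  Q = 43
  L = 50
  F = -39 + 43 + 2·50 = 104
  T = 196 − 4·43 = 24
ΔT = 24 − 144 = -120; ΔF = 104 − 74 = 30
Score = 1·(-120) + (-4)·30 = -240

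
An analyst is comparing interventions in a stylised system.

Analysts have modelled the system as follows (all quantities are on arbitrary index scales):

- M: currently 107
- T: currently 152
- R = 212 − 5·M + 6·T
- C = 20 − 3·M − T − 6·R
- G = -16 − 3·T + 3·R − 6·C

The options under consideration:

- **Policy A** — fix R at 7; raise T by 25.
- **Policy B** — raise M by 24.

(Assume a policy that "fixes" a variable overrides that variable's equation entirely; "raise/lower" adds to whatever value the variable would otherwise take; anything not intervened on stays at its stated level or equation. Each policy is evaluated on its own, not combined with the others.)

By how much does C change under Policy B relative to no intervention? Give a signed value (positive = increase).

648

Baseline:
  M = 107
  T = 152
  R = 212 − 5·107 + 6·152 = 589
  C = 20 − 3·107 − 152 − 6·589 = -3987
Policy B (M + 24):
  M = 107 + 24 = 131
  T = 152
  R = 212 − 5·131 + 6·152 = 469
  C = 20 − 3·131 − 152 − 6·469 = -3339
Change in C: -3339 − (-3987) = 648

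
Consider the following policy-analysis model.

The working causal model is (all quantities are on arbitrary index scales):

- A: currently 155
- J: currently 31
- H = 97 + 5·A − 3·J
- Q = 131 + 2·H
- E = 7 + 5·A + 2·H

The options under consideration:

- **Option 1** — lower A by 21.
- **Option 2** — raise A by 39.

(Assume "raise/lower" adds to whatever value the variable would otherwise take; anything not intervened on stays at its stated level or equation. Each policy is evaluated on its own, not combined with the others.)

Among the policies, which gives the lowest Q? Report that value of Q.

1479

Option 1 (A − 21):
  A = 155 − 21 = 134
  J = 31
  H = 97 + 5·134 − 3·31 = 674
  Q = 131 + 2·674 = 1479
Option 2 (A + 39):
  A = 155 + 39 = 194
  J = 31
  H = 97 + 5·194 − 3·31 = 974
  Q = 131 + 2·974 = 2079
Comparing — Option 1: Q=1479, Option 2: Q=2079. Lowest is 1479 (Option 1).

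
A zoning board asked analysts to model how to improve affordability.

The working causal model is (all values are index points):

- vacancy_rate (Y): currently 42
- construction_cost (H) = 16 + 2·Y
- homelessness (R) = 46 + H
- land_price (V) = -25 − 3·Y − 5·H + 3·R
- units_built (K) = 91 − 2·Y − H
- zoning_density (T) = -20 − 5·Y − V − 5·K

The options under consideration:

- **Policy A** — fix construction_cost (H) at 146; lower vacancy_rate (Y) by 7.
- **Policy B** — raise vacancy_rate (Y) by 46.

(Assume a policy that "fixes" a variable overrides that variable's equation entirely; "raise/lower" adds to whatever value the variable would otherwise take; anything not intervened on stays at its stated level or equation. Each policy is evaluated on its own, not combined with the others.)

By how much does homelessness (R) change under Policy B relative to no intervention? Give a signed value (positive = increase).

92

Baseline:
  Y = 42
  H = 16 + 2·42 = 100
  R = 46 + 100 = 146
Policy B (Y + 46):
  Y = 42 + 46 = 88
  H = 16 + 2·88 = 192
  R = 46 + 192 = 238
Change in R: 238 − 146 = 92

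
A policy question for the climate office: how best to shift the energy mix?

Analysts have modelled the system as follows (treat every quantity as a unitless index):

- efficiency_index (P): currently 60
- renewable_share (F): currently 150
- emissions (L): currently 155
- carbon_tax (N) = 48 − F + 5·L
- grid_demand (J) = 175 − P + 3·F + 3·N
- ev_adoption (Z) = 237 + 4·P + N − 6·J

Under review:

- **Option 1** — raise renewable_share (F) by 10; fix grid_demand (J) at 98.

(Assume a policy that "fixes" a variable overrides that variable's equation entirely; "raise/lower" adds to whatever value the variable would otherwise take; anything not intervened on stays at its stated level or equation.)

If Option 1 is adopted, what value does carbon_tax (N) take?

663

Option 1 (F + 10, J := 98):
  F = 150 + 10 = 160
  L = 155
  N = 48 − 160 + 5·155 = 663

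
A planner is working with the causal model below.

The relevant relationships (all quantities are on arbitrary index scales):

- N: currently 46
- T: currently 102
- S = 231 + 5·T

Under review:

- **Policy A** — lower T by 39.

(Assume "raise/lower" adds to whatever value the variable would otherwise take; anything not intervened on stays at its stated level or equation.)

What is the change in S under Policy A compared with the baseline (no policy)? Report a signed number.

-195

Baseline:
  T = 102
  S = 231 + 5·102 = 741
Policy A (T − 39):
  T = 102 − 39 = 63
  S = 231 + 5·63 = 546
Change in S: 546 − 741 = -195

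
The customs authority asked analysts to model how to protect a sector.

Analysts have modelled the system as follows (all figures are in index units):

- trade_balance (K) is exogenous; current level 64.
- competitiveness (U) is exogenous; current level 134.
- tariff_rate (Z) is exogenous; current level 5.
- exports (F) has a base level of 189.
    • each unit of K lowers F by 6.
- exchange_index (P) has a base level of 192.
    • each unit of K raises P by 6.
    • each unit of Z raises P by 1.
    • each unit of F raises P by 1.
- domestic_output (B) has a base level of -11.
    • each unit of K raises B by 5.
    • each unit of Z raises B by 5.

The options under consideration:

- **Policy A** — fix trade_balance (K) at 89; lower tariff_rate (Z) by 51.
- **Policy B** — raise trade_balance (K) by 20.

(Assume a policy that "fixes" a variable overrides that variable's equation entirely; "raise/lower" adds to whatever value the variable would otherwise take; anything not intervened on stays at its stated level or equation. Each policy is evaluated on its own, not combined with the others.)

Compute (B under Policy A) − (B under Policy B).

-230

Policy A (K := 89, Z − 51):
  K = 89
  Z = 5 − 51 = -46
  B = -11 + 5·89 + 5·(-46) = 204
Policy B (K + 20):
  K = 64 + 20 = 84
  Z = 5
  B = -11 + 5·84 + 5·5 = 434
B: 204 − 434 = -230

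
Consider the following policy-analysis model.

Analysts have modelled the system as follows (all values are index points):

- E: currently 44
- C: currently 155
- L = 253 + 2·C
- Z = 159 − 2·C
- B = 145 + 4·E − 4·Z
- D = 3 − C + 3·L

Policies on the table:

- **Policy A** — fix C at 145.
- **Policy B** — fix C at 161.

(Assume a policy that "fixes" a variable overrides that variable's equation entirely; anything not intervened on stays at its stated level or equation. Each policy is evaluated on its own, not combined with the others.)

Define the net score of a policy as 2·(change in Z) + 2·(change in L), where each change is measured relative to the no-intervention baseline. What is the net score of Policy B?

0

Baseline:
  C = 155
  L = 253 + 2·155 = 563
  Z = 159 − 2·155 = -151
Policy B (C := 161):
  C = 161
  L = 253 + 2·161 = 575
  Z = 159 − 2·161 = -163
ΔZ = -163 − (-151) = -12; ΔL = 575 − 563 = 12
Score = 2·(-12) + 2·12 = 0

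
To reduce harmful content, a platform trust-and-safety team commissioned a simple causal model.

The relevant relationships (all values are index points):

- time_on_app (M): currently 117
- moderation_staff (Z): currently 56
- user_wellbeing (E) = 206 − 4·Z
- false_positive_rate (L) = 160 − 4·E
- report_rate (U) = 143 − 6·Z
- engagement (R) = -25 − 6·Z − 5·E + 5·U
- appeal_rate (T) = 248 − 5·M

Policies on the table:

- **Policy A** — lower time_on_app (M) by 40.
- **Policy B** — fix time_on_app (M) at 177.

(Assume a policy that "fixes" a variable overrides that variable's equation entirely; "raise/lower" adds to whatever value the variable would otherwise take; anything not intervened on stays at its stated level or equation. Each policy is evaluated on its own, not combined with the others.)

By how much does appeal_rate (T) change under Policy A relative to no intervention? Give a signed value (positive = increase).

Baseline:
  M = 117
  T = 248 − 5·117 = -337
Policy A (M − 40):
  M = 117 − 40 = 77
  T = 248 − 5·77 = -137
Change in T: -137 − (-337) = 200

200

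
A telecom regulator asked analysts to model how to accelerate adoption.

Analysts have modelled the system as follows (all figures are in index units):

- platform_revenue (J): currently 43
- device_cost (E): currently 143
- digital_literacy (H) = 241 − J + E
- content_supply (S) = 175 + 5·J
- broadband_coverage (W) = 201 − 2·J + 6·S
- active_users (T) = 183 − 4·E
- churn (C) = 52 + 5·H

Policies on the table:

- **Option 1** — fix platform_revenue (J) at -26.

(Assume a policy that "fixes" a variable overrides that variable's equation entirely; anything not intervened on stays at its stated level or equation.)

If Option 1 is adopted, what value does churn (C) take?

Option 1 (J := -26):
  J = -26
  E = 143
  H = 241 − (-26) + 143 = 410
  C = 52 + 5·410 = 2102

2102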